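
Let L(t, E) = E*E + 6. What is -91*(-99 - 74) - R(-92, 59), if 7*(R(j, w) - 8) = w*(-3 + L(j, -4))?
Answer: 109024/7 ≈ 15575.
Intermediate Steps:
L(t, E) = 6 + E² (L(t, E) = E² + 6 = 6 + E²)
R(j, w) = 8 + 19*w/7 (R(j, w) = 8 + (w*(-3 + (6 + (-4)²)))/7 = 8 + (w*(-3 + (6 + 16)))/7 = 8 + (w*(-3 + 22))/7 = 8 + (w*19)/7 = 8 + (19*w)/7 = 8 + 19*w/7)
-91*(-99 - 74) - R(-92, 59) = -91*(-99 - 74) - (8 + (19/7)*59) = -91*(-173) - (8 + 1121/7) = 15743 - 1*1177/7 = 15743 - 1177/7 = 109024/7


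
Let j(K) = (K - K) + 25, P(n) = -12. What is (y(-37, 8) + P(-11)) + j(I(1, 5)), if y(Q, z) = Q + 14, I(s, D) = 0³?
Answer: -10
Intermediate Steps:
I(s, D) = 0
j(K) = 25 (j(K) = 0 + 25 = 25)
y(Q, z) = 14 + Q
(y(-37, 8) + P(-11)) + j(I(1, 5)) = ((14 - 37) - 12) + 25 = (-23 - 12) + 25 = -35 + 25 = -10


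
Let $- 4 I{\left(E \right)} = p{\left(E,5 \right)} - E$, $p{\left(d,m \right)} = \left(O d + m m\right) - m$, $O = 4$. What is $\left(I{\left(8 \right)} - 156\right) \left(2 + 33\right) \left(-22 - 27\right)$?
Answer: $286405$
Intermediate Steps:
$p{\left(d,m \right)} = m^{2} - m + 4 d$ ($p{\left(d,m \right)} = \left(4 d + m m\right) - m = \left(4 d + m^{2}\right) - m = \left(m^{2} + 4 d\right) - m = m^{2} - m + 4 d$)
$I{\left(E \right)} = -5 - \frac{3 E}{4}$ ($I{\left(E \right)} = - \frac{\left(5^{2} - 5 + 4 E\right) - E}{4} = - \frac{\left(25 - 5 + 4 E\right) - E}{4} = - \frac{\left(20 + 4 E\right) - E}{4} = - \frac{20 + 3 E}{4} = -5 - \frac{3 E}{4}$)
$\left(I{\left(8 \right)} - 156\right) \left(2 + 33\right) \left(-22 - 27\right) = \left(\left(-5 - 6\right) - 156\right) \left(2 + 33\right) \left(-22 - 27\right) = \left(\left(-5 - 6\right) - 156\right) 35 \left(-49\right) = \left(-11 - 156\right) \left(-1715\right) = \left(-167\right) \left(-1715\right) = 286405$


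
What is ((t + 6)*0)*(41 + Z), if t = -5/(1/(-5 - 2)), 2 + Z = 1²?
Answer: 0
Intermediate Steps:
Z = -1 (Z = -2 + 1² = -2 + 1 = -1)
t = 35 (t = -5/(1/(-7)) = -5/(-⅐) = -5*(-7) = 35)
((t + 6)*0)*(41 + Z) = ((35 + 6)*0)*(41 - 1) = (41*0)*40 = 0*40 = 0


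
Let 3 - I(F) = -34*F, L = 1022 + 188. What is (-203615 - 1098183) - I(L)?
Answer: -1342941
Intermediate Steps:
L = 1210
I(F) = 3 + 34*F (I(F) = 3 - (-34)*F = 3 + 34*F)
(-203615 - 1098183) - I(L) = (-203615 - 1098183) - (3 + 34*1210) = -1301798 - (3 + 41140) = -1301798 - 1*41143 = -1301798 - 41143 = -1342941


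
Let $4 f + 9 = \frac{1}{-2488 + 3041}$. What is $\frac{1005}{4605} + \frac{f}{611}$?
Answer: $\frac{22256253}{103730081} \approx 0.21456$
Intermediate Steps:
$f = - \frac{1244}{553}$ ($f = - \frac{9}{4} + \frac{1}{4 \left(-2488 + 3041\right)} = - \frac{9}{4} + \frac{1}{4 \cdot 553} = - \frac{9}{4} + \frac{1}{4} \cdot \frac{1}{553} = - \frac{9}{4} + \frac{1}{2212} = - \frac{1244}{553} \approx -2.2495$)
$\frac{1005}{4605} + \frac{f}{611} = \frac{1005}{4605} - \frac{1244}{553 \cdot 611} = 1005 \cdot \frac{1}{4605} - \frac{1244}{337883} = \frac{67}{307} - \frac{1244}{337883} = \frac{22256253}{103730081}$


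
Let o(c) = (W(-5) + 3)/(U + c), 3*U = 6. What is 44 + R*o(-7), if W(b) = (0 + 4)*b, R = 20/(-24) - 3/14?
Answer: 4246/105 ≈ 40.438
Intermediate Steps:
U = 2 (U = (1/3)*6 = 2)
R = -22/21 (R = 20*(-1/24) - 3*1/14 = -5/6 - 3/14 = -22/21 ≈ -1.0476)
W(b) = 4*b
o(c) = -17/(2 + c) (o(c) = (4*(-5) + 3)/(2 + c) = (-20 + 3)/(2 + c) = -17/(2 + c))
44 + R*o(-7) = 44 - (-374)/(21*(2 - 7)) = 44 - (-374)/(21*(-5)) = 44 - (-374)*(-1)/(21*5) = 44 - 22/21*17/5 = 44 - 374/105 = 4246/105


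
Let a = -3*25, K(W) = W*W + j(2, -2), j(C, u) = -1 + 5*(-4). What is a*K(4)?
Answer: 375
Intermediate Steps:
j(C, u) = -21 (j(C, u) = -1 - 20 = -21)
K(W) = -21 + W² (K(W) = W*W - 21 = W² - 21 = -21 + W²)
a = -75
a*K(4) = -75*(-21 + 4²) = -75*(-21 + 16) = -75*(-5) = 375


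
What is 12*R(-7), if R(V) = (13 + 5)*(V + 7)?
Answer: 0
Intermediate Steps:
R(V) = 126 + 18*V (R(V) = 18*(7 + V) = 126 + 18*V)
12*R(-7) = 12*(126 + 18*(-7)) = 12*(126 - 126) = 12*0 = 0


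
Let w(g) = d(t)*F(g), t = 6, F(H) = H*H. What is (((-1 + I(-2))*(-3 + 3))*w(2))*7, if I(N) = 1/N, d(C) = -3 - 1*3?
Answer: 0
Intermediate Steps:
F(H) = H**2
d(C) = -6 (d(C) = -3 - 3 = -6)
w(g) = -6*g**2
(((-1 + I(-2))*(-3 + 3))*w(2))*7 = (((-1 + 1/(-2))*(-3 + 3))*(-6*2**2))*7 = (((-1 - 1/2)*0)*(-6*4))*7 = (-3/2*0*(-24))*7 = (0*(-24))*7 = 0*7 = 0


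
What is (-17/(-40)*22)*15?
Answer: 561/4 ≈ 140.25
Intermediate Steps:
(-17/(-40)*22)*15 = (-17*(-1/40)*22)*15 = ((17/40)*22)*15 = (187/20)*15 = 561/4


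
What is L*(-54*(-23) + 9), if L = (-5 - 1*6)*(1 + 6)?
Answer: -96327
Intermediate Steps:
L = -77 (L = (-5 - 6)*7 = -11*7 = -77)
L*(-54*(-23) + 9) = -77*(-54*(-23) + 9) = -77*(1242 + 9) = -77*1251 = -96327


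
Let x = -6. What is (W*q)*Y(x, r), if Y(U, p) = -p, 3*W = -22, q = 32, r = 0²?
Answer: 0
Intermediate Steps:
r = 0
W = -22/3 (W = (⅓)*(-22) = -22/3 ≈ -7.3333)
(W*q)*Y(x, r) = (-22/3*32)*(-1*0) = -704/3*0 = 0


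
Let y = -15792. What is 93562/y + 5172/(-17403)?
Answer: -40712755/6543528 ≈ -6.2218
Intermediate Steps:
93562/y + 5172/(-17403) = 93562/(-15792) + 5172/(-17403) = 93562*(-1/15792) + 5172*(-1/17403) = -6683/1128 - 1724/5801 = -40712755/6543528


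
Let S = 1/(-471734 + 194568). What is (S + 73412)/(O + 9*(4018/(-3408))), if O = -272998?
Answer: -5778636151044/21489912121453 ≈ -0.26890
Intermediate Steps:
S = -1/277166 (S = 1/(-277166) = -1/277166 ≈ -3.6079e-6)
(S + 73412)/(O + 9*(4018/(-3408))) = (-1/277166 + 73412)/(-272998 + 9*(4018/(-3408))) = 20347310391/(277166*(-272998 + 9*(4018*(-1/3408)))) = 20347310391/(277166*(-272998 + 9*(-2009/1704))) = 20347310391/(277166*(-272998 - 6027/568)) = 20347310391/(277166*(-155068891/568)) = (20347310391/277166)*(-568/155068891) = -5778636151044/21489912121453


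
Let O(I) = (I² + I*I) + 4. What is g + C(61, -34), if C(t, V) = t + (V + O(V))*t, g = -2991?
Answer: 136272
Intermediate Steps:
O(I) = 4 + 2*I² (O(I) = (I² + I²) + 4 = 2*I² + 4 = 4 + 2*I²)
C(t, V) = t + t*(4 + V + 2*V²) (C(t, V) = t + (V + (4 + 2*V²))*t = t + (4 + V + 2*V²)*t = t + t*(4 + V + 2*V²))
g + C(61, -34) = -2991 + 61*(5 - 34 + 2*(-34)²) = -2991 + 61*(5 - 34 + 2*1156) = -2991 + 61*(5 - 34 + 2312) = -2991 + 61*2283 = -2991 + 139263 = 136272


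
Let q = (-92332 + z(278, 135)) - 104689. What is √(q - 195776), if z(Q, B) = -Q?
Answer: 15*I*√1747 ≈ 626.96*I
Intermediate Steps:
q = -197299 (q = (-92332 - 1*278) - 104689 = (-92332 - 278) - 104689 = -92610 - 104689 = -197299)
√(q - 195776) = √(-197299 - 195776) = √(-393075) = 15*I*√1747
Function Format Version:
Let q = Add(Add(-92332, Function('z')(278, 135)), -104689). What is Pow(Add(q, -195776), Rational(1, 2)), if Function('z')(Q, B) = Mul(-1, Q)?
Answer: Mul(15, I, Pow(1747, Rational(1, 2))) ≈ Mul(626.96, I)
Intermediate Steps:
q = -197299 (q = Add(Add(-92332, Mul(-1, 278)), -104689) = Add(Add(-92332, -278), -104689) = Add(-92610, -104689) = -197299)
Pow(Add(q, -195776), Rational(1, 2)) = Pow(Add(-197299, -195776), Rational(1, 2)) = Pow(-393075, Rational(1, 2)) = Mul(15, I, Pow(1747, Rational(1, 2)))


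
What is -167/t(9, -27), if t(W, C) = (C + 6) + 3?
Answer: 167/18 ≈ 9.2778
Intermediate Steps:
t(W, C) = 9 + C (t(W, C) = (6 + C) + 3 = 9 + C)
-167/t(9, -27) = -167/(9 - 27) = -167/(-18) = -167*(-1/18) = 167/18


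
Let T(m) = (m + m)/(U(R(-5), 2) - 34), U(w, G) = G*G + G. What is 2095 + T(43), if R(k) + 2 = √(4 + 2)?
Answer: 29287/14 ≈ 2091.9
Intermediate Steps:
R(k) = -2 + √6 (R(k) = -2 + √(4 + 2) = -2 + √6)
U(w, G) = G + G² (U(w, G) = G² + G = G + G²)
T(m) = -m/14 (T(m) = (m + m)/(2*(1 + 2) - 34) = (2*m)/(2*3 - 34) = (2*m)/(6 - 34) = (2*m)/(-28) = (2*m)*(-1/28) = -m/14)
2095 + T(43) = 2095 - 1/14*43 = 2095 - 43/14 = 29287/14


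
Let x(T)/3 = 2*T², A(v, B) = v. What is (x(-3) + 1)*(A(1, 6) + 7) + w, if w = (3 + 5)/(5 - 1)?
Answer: 442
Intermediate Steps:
x(T) = 6*T² (x(T) = 3*(2*T²) = 6*T²)
w = 2 (w = 8/4 = 8*(¼) = 2)
(x(-3) + 1)*(A(1, 6) + 7) + w = (6*(-3)² + 1)*(1 + 7) + 2 = (6*9 + 1)*8 + 2 = (54 + 1)*8 + 2 = 55*8 + 2 = 440 + 2 = 442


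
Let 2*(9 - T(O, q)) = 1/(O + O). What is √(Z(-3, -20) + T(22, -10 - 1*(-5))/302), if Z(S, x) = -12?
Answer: I*√528398981/6644 ≈ 3.4598*I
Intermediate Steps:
T(O, q) = 9 - 1/(4*O) (T(O, q) = 9 - 1/(2*(O + O)) = 9 - 1/(2*O)/2 = 9 - 1/(4*O))
√(Z(-3, -20) + T(22, -10 - 1*(-5))/302) = √(-12 + (9 - ¼/22)/302) = √(-12 + (9 - ¼*1/22)*(1/302)) = √(-12 + (9 - 1/88)*(1/302)) = √(-12 + (791/88)*(1/302)) = √(-12 + 791/26576) = √(-318121/26576) = I*√528398981/6644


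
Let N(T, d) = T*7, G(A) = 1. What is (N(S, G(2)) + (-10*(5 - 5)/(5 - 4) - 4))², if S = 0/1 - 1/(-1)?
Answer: 9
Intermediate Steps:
S = 1 (S = 0*1 - 1*(-1) = 0 + 1 = 1)
N(T, d) = 7*T
(N(S, G(2)) + (-10*(5 - 5)/(5 - 4) - 4))² = (7*1 + (-10*(5 - 5)/(5 - 4) - 4))² = (7 + (-0/1 - 4))² = (7 + (-0 - 4))² = (7 + (-10*0 - 4))² = (7 + (0 - 4))² = (7 - 4)² = 3² = 9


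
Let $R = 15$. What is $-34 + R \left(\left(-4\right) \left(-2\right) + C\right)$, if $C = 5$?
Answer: $161$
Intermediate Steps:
$-34 + R \left(\left(-4\right) \left(-2\right) + C\right) = -34 + 15 \left(\left(-4\right) \left(-2\right) + 5\right) = -34 + 15 \left(8 + 5\right) = -34 + 15 \cdot 13 = -34 + 195 = 161$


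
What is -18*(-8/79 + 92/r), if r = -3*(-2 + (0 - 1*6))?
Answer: -5307/79 ≈ -67.177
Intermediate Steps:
r = 24 (r = -3*(-2 + (0 - 6)) = -3*(-2 - 6) = -3*(-8) = 24)
-18*(-8/79 + 92/r) = -18*(-8/79 + 92/24) = -18*(-8*1/79 + 92*(1/24)) = -18*(-8/79 + 23/6) = -18*1769/474 = -5307/79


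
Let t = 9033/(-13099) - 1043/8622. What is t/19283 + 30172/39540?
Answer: 497768036244719/652354249371030 ≈ 0.76303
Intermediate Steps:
t = -91544783/112939578 (t = 9033*(-1/13099) - 1043*1/8622 = -9033/13099 - 1043/8622 = -91544783/112939578 ≈ -0.81056)
t/19283 + 30172/39540 = -91544783/112939578/19283 + 30172/39540 = -91544783/112939578*1/19283 + 30172*(1/39540) = -8322253/197983080234 + 7543/9885 = 497768036244719/652354249371030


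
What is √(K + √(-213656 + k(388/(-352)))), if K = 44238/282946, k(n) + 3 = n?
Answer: √(1514552782908 + 660482121057*I*√45960662)/3112406 ≈ 15.205 + 15.2*I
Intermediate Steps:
k(n) = -3 + n
K = 22119/141473 (K = 44238*(1/282946) = 22119/141473 ≈ 0.15635)
√(K + √(-213656 + k(388/(-352)))) = √(22119/141473 + √(-213656 + (-3 + 388/(-352)))) = √(22119/141473 + √(-213656 + (-3 + 388*(-1/352)))) = √(22119/141473 + √(-213656 + (-3 - 97/88))) = √(22119/141473 + √(-213656 - 361/88)) = √(22119/141473 + √(-18802089/88)) = √(22119/141473 + 3*I*√45960662/44)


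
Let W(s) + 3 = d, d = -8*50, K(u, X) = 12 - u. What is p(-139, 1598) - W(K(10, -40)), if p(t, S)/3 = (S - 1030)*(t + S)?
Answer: 2486539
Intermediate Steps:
p(t, S) = 3*(-1030 + S)*(S + t) (p(t, S) = 3*((S - 1030)*(t + S)) = 3*((-1030 + S)*(S + t)) = 3*(-1030 + S)*(S + t))
d = -400
W(s) = -403 (W(s) = -3 - 400 = -403)
p(-139, 1598) - W(K(10, -40)) = (-3090*1598 - 3090*(-139) + 3*1598² + 3*1598*(-139)) - 1*(-403) = (-4937820 + 429510 + 3*2553604 - 666366) + 403 = (-4937820 + 429510 + 7660812 - 666366) + 403 = 2486136 + 403 = 2486539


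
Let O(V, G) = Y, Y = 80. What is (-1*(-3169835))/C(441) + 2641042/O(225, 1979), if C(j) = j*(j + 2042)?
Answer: 1446101249963/43800120 ≈ 33016.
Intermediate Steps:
O(V, G) = 80
C(j) = j*(2042 + j)
(-1*(-3169835))/C(441) + 2641042/O(225, 1979) = (-1*(-3169835))/((441*(2042 + 441))) + 2641042/80 = 3169835/((441*2483)) + 2641042*(1/80) = 3169835/1095003 + 1320521/40 = 1446101249963/43800120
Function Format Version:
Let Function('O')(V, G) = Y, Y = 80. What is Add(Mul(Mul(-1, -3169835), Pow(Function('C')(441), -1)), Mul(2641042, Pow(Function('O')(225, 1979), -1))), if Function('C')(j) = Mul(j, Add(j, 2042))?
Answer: Rational(1446101249963, 43800120) ≈ 33016.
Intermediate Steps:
Function('O')(V, G) = 80
Function('C')(j) = Mul(j, Add(2042, j))
Add(Mul(Mul(-1, -3169835), Pow(Function('C')(441), -1)), Mul(2641042, Pow(Function('O')(225, 1979), -1))) = Add(Mul(Mul(-1, -3169835), Pow(Mul(441, Add(2042, 441)), -1)), Mul(2641042, Pow(80, -1))) = Add(Mul(3169835, Pow(Mul(441, 2483), -1)), Mul(2641042, Rational(1, 80))) = Add(Mul(3169835, Pow(1095003, -1)), Rational(1320521, 40)) = Add(Mul(3169835, Rational(1, 1095003)), Rational(1320521, 40)) = Add(Rational(3169835, 1095003), Rational(1320521, 40)) = Rational(1446101249963, 43800120)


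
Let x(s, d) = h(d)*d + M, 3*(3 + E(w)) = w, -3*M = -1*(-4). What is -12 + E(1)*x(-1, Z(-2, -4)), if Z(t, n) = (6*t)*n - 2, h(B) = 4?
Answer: -4492/9 ≈ -499.11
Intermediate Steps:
M = -4/3 (M = -(-1)*(-4)/3 = -⅓*4 = -4/3 ≈ -1.3333)
E(w) = -3 + w/3
Z(t, n) = -2 + 6*n*t (Z(t, n) = 6*n*t - 2 = -2 + 6*n*t)
x(s, d) = -4/3 + 4*d (x(s, d) = 4*d - 4/3 = -4/3 + 4*d)
-12 + E(1)*x(-1, Z(-2, -4)) = -12 + (-3 + (⅓)*1)*(-4/3 + 4*(-2 + 6*(-4)*(-2))) = -12 + (-3 + ⅓)*(-4/3 + 4*(-2 + 48)) = -12 - 8*(-4/3 + 4*46)/3 = -12 - 8*(-4/3 + 184)/3 = -12 - 8/3*548/3 = -12 - 4384/9 = -4492/9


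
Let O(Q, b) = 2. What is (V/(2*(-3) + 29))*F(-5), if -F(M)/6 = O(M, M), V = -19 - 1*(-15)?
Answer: 48/23 ≈ 2.0870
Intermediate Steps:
V = -4 (V = -19 + 15 = -4)
F(M) = -12 (F(M) = -6*2 = -12)
(V/(2*(-3) + 29))*F(-5) = -4/(2*(-3) + 29)*(-12) = -4/(-6 + 29)*(-12) = -4/23*(-12) = 48/23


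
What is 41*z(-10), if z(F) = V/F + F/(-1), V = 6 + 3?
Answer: 3731/10 ≈ 373.10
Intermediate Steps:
V = 9
z(F) = -F + 9/F (z(F) = 9/F + F/(-1) = 9/F + F*(-1) = 9/F - F = -F + 9/F)
41*z(-10) = 41*(-1*(-10) + 9/(-10)) = 41*(10 + 9*(-⅒)) = 41*(10 - 9/10) = 41*(91/10) = 3731/10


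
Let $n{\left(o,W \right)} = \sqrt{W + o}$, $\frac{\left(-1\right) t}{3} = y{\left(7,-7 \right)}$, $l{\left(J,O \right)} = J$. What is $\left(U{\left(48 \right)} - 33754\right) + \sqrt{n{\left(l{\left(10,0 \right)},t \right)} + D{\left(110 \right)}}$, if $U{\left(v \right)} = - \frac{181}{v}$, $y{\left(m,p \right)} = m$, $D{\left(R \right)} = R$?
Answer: $- \frac{1620373}{48} + \sqrt{110 + i \sqrt{11}} \approx -33747.0 + 0.1581 i$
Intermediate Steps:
$t = -21$ ($t = \left(-3\right) 7 = -21$)
$\left(U{\left(48 \right)} - 33754\right) + \sqrt{n{\left(l{\left(10,0 \right)},t \right)} + D{\left(110 \right)}} = \left(- \frac{181}{48} - 33754\right) + \sqrt{\sqrt{-21 + 10} + 110} = \left(\left(-181\right) \frac{1}{48} - 33754\right) + \sqrt{\sqrt{-11} + 110} = \left(- \frac{181}{48} - 33754\right) + \sqrt{i \sqrt{11} + 110} = - \frac{1620373}{48} + \sqrt{110 + i \sqrt{11}}$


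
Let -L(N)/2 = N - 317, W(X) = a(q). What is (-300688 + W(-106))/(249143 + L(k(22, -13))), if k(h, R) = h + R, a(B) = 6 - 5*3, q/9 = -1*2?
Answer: -300697/249759 ≈ -1.2039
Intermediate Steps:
q = -18 (q = 9*(-1*2) = 9*(-2) = -18)
a(B) = -9 (a(B) = 6 - 15 = -9)
W(X) = -9
k(h, R) = R + h
L(N) = 634 - 2*N (L(N) = -2*(N - 317) = -2*(-317 + N) = 634 - 2*N)
(-300688 + W(-106))/(249143 + L(k(22, -13))) = (-300688 - 9)/(249143 + (634 - 2*(-13 + 22))) = -300697/(249143 + (634 - 2*9)) = -300697/(249143 + (634 - 18)) = -300697/(249143 + 616) = -300697/249759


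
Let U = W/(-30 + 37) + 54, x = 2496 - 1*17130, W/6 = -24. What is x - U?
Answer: -102672/7 ≈ -14667.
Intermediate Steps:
W = -144 (W = 6*(-24) = -144)
x = -14634 (x = 2496 - 17130 = -14634)
U = 234/7 (U = -144/(-30 + 37) + 54 = -144/7 + 54 = 234/7 ≈ 33.429)
x - U = -14634 - 1*234/7 = -14634 - 234/7 = -102672/7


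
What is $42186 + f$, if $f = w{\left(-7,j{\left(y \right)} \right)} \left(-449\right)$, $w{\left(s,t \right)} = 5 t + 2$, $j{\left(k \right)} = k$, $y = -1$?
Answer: $43533$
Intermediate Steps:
$w{\left(s,t \right)} = 2 + 5 t$
$f = 1347$ ($f = \left(2 + 5 \left(-1\right)\right) \left(-449\right) = \left(2 - 5\right) \left(-449\right) = \left(-3\right) \left(-449\right) = 1347$)
$42186 + f = 42186 + 1347 = 43533$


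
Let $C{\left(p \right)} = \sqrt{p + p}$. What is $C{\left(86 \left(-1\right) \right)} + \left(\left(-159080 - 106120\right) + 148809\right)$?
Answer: $-116391 + 2 i \sqrt{43} \approx -1.1639 \cdot 10^{5} + 13.115 i$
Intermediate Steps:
$C{\left(p \right)} = \sqrt{2} \sqrt{p}$ ($C{\left(p \right)} = \sqrt{2 p} = \sqrt{2} \sqrt{p}$)
$C{\left(86 \left(-1\right) \right)} + \left(\left(-159080 - 106120\right) + 148809\right) = \sqrt{2} \sqrt{86 \left(-1\right)} + \left(\left(-159080 - 106120\right) + 148809\right) = \sqrt{2} \sqrt{-86} + \left(-265200 + 148809\right) = \sqrt{2} i \sqrt{86} - 116391 = 2 i \sqrt{43} - 116391 = -116391 + 2 i \sqrt{43}$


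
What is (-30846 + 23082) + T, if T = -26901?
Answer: -34665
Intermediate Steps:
(-30846 + 23082) + T = (-30846 + 23082) - 26901 = -7764 - 26901 = -34665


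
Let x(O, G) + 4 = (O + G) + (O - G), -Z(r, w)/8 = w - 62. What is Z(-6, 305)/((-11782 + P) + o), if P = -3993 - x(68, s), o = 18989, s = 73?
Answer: -972/1541 ≈ -0.63076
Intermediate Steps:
Z(r, w) = 496 - 8*w (Z(r, w) = -8*(w - 62) = -8*(-62 + w) = 496 - 8*w)
x(O, G) = -4 + 2*O (x(O, G) = -4 + ((O + G) + (O - G)) = -4 + ((G + O) + (O - G)) = -4 + 2*O)
P = -4125 (P = -3993 - (-4 + 2*68) = -3993 - (-4 + 136) = -3993 - 1*132 = -3993 - 132 = -4125)
Z(-6, 305)/((-11782 + P) + o) = (496 - 8*305)/((-11782 - 4125) + 18989) = (496 - 2440)/(-15907 + 18989) = -1944/3082 = -1944*1/3082 = -972/1541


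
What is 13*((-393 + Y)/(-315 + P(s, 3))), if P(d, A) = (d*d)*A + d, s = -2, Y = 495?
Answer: -1326/305 ≈ -4.3475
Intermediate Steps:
P(d, A) = d + A*d**2 (P(d, A) = d**2*A + d = A*d**2 + d = d + A*d**2)
13*((-393 + Y)/(-315 + P(s, 3))) = 13*((-393 + 495)/(-315 - 2*(1 + 3*(-2)))) = 13*(102/(-315 - 2*(1 - 6))) = 13*(102/(-315 - 2*(-5))) = 13*(102/(-315 + 10)) = 13*(102/(-305)) = 13*(102*(-1/305)) = 13*(-102/305) = -1326/305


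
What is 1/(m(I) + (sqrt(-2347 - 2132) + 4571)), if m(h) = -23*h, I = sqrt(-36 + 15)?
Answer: I/(-sqrt(4479) + 23*sqrt(21) + 4571*I) ≈ 0.00021876 + 1.8413e-6*I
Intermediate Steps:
I = I*sqrt(21) (I = sqrt(-21) = I*sqrt(21) ≈ 4.5826*I)
1/(m(I) + (sqrt(-2347 - 2132) + 4571)) = 1/(-23*I*sqrt(21) + (sqrt(-2347 - 2132) + 4571)) = 1/(-23*I*sqrt(21) + (sqrt(-4479) + 4571)) = 1/(-23*I*sqrt(21) + (I*sqrt(4479) + 4571)) = 1/(-23*I*sqrt(21) + (4571 + I*sqrt(4479))) = 1/(4571 + I*sqrt(4479) - 23*I*sqrt(21))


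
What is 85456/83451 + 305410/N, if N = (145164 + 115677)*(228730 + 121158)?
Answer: 185694736485199/181337305912224 ≈ 1.0240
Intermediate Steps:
N = 91265135808 (N = 260841*349888 = 91265135808)
85456/83451 + 305410/N = 85456/83451 + 305410/91265135808 = 85456*(1/83451) + 305410*(1/91265135808) = 85456/83451 + 21815/6518938272 = 185694736485199/181337305912224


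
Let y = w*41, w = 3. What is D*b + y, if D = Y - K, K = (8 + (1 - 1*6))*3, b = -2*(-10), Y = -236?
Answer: -4777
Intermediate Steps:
b = 20
K = 9 (K = (8 + (1 - 6))*3 = (8 - 5)*3 = 3*3 = 9)
y = 123 (y = 3*41 = 123)
D = -245 (D = -236 - 1*9 = -236 - 9 = -245)
D*b + y = -245*20 + 123 = -4900 + 123 = -4777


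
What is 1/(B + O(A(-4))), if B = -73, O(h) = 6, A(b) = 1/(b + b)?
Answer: -1/67 ≈ -0.014925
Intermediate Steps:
A(b) = 1/(2*b)
1/(B + O(A(-4))) = 1/(-73 + 6) = 1/(-67) = -1/67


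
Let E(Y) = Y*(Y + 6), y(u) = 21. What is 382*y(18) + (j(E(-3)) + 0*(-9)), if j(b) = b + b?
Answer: 8004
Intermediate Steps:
E(Y) = Y*(6 + Y)
j(b) = 2*b
382*y(18) + (j(E(-3)) + 0*(-9)) = 382*21 + (2*(-3*(6 - 3)) + 0*(-9)) = 8022 + (2*(-3*3) + 0) = 8022 + (2*(-9) + 0) = 8022 + (-18 + 0) = 8022 - 18 = 8004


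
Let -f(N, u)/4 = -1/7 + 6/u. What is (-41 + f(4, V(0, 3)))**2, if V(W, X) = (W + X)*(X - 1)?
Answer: 96721/49 ≈ 1973.9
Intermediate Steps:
V(W, X) = (-1 + X)*(W + X) (V(W, X) = (W + X)*(-1 + X) = (-1 + X)*(W + X))
f(N, u) = 4/7 - 24/u (f(N, u) = -4*(-1/7 + 6/u) = 4/7 - 24/u)
(-41 + f(4, V(0, 3)))**2 = (-41 + (4/7 - 24/(3**2 - 1*0 - 1*3 + 0*3)))**2 = (-41 + (4/7 - 24/(9 + 0 - 3 + 0)))**2 = (-41 + (4/7 - 24/6))**2 = (-41 + (4/7 - 24*1/6))**2 = (-41 + (4/7 - 4))**2 = (-41 - 24/7)**2 = (-311/7)**2 = 96721/49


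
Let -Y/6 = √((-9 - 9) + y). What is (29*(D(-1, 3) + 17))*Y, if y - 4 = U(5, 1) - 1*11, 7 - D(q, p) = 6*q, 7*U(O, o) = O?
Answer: -5220*I*√1190/7 ≈ -25724.0*I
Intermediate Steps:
U(O, o) = O/7
D(q, p) = 7 - 6*q
y = -44/7 (y = 4 + ((⅐)*5 - 1*11) = 4 + (5/7 - 11) = 4 - 72/7 = -44/7 ≈ -6.2857)
Y = -6*I*√1190/7 (Y = -6*√((-9 - 9) - 44/7) = -6*√(-18 - 44/7) = -6*I*√1190/7 ≈ -29.568*I)
(29*(D(-1, 3) + 17))*Y = (29*((7 - 6*(-1)) + 17))*(-6*I*√1190/7) = (29*((7 + 6) + 17))*(-6*I*√1190/7) = (29*(13 + 17))*(-6*I*√1190/7) = (29*30)*(-6*I*√1190/7) = 870*(-6*I*√1190/7) = -5220*I*√1190/7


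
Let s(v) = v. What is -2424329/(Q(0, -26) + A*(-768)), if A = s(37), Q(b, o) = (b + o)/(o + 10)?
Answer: 19394632/227315 ≈ 85.321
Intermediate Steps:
Q(b, o) = (b + o)/(10 + o)
A = 37
-2424329/(Q(0, -26) + A*(-768)) = -2424329/((0 - 26)/(10 - 26) + 37*(-768)) = -2424329/(-26/(-16) - 28416) = -2424329/(-1/16*(-26) - 28416) = -2424329/(13/8 - 28416) = -2424329/(-227315/8) = -2424329*(-8/227315) = 19394632/227315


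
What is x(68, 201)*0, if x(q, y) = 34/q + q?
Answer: 0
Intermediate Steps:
x(q, y) = q + 34/q
x(68, 201)*0 = (68 + 34/68)*0 = (68 + 34*(1/68))*0 = (68 + ½)*0 = (137/2)*0 = 0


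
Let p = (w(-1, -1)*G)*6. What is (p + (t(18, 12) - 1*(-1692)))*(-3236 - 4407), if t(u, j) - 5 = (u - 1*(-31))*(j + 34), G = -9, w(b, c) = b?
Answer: -30610215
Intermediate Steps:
p = 54 (p = -1*(-9)*6 = 9*6 = 54)
t(u, j) = 5 + (31 + u)*(34 + j) (t(u, j) = 5 + (u - 1*(-31))*(j + 34) = 5 + (u + 31)*(34 + j) = 5 + (31 + u)*(34 + j))
(p + (t(18, 12) - 1*(-1692)))*(-3236 - 4407) = (54 + ((1059 + 31*12 + 34*18 + 12*18) - 1*(-1692)))*(-3236 - 4407) = (54 + ((1059 + 372 + 612 + 216) + 1692))*(-7643) = (54 + (2259 + 1692))*(-7643) = (54 + 3951)*(-7643) = 4005*(-7643) = -30610215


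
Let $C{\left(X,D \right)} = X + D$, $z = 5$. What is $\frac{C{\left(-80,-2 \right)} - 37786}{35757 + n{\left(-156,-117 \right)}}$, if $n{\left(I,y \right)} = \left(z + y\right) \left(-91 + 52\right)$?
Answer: $- \frac{37868}{40125} \approx -0.94375$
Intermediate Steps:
$n{\left(I,y \right)} = -195 - 39 y$ ($n{\left(I,y \right)} = \left(5 + y\right) \left(-91 + 52\right) = \left(5 + y\right) \left(-39\right) = -195 - 39 y$)
$C{\left(X,D \right)} = D + X$
$\frac{C{\left(-80,-2 \right)} - 37786}{35757 + n{\left(-156,-117 \right)}} = \frac{\left(-2 - 80\right) - 37786}{35757 - -4368} = \frac{-82 - 37786}{35757 + \left(-195 + 4563\right)} = - \frac{37868}{35757 + 4368} = - \frac{37868}{40125}$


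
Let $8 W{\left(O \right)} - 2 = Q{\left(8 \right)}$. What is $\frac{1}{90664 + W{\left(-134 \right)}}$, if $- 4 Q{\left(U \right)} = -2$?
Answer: $\frac{16}{1450629} \approx 1.103 \cdot 10^{-5}$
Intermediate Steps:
$Q{\left(U \right)} = \frac{1}{2}$ ($Q{\left(U \right)} = \left(- \frac{1}{4}\right) \left(-2\right) = \frac{1}{2}$)
$W{\left(O \right)} = \frac{5}{16}$ ($W{\left(O \right)} = \frac{1}{4} + \frac{1}{8} \cdot \frac{1}{2} = \frac{1}{4} + \frac{1}{16} = \frac{5}{16}$)
$\frac{1}{90664 + W{\left(-134 \right)}} = \frac{1}{90664 + \frac{5}{16}} = \frac{1}{\frac{1450629}{16}} = \frac{16}{1450629}$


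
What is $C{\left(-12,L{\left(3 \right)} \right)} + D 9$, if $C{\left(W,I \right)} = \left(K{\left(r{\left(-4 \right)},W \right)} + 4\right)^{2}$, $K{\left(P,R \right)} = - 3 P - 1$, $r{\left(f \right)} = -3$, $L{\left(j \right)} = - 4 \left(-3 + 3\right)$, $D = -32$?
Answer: $-144$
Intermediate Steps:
$L{\left(j \right)} = 0$ ($L{\left(j \right)} = \left(-4\right) 0 = 0$)
$K{\left(P,R \right)} = -1 - 3 P$
$C{\left(W,I \right)} = 144$ ($C{\left(W,I \right)} = \left(\left(-1 - -9\right) + 4\right)^{2} = \left(\left(-1 + 9\right) + 4\right)^{2} = \left(8 + 4\right)^{2} = 12^{2} = 144$)
$C{\left(-12,L{\left(3 \right)} \right)} + D 9 = 144 - 288 = -144$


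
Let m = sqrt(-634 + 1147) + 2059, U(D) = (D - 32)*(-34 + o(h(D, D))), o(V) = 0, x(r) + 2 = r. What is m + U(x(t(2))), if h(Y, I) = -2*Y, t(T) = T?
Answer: 3147 + 3*sqrt(57) ≈ 3169.6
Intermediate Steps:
x(r) = -2 + r
U(D) = 1088 - 34*D (U(D) = (D - 32)*(-34 + 0) = (-32 + D)*(-34) = 1088 - 34*D)
m = 2059 + 3*sqrt(57) (m = sqrt(513) + 2059 = 3*sqrt(57) + 2059 = 2059 + 3*sqrt(57) ≈ 2081.6)
m + U(x(t(2))) = (2059 + 3*sqrt(57)) + (1088 - 34*(-2 + 2)) = (2059 + 3*sqrt(57)) + (1088 - 34*0) = (2059 + 3*sqrt(57)) + (1088 + 0) = (2059 + 3*sqrt(57)) + 1088 = 3147 + 3*sqrt(57)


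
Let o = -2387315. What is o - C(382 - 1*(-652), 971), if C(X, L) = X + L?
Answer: -2389320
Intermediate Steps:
C(X, L) = L + X
o - C(382 - 1*(-652), 971) = -2387315 - (971 + (382 - 1*(-652))) = -2387315 - (971 + (382 + 652)) = -2387315 - (971 + 1034) = -2387315 - 1*2005 = -2387315 - 2005 = -2389320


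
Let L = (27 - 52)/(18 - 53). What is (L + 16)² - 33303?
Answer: -1618158/49 ≈ -33024.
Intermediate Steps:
L = 5/7 (L = -25/(-35) = -25*(-1/35) = 5/7 ≈ 0.71429)
(L + 16)² - 33303 = (5/7 + 16)² - 33303 = (117/7)² - 33303 = 13689/49 - 33303 = -1618158/49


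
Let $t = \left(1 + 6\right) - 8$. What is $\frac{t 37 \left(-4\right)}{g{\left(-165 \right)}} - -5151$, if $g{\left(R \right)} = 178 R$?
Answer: $\frac{75642361}{14685} \approx 5151.0$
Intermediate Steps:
$t = -1$ ($t = 7 - 8 = -1$)
$\frac{t 37 \left(-4\right)}{g{\left(-165 \right)}} - -5151 = \frac{\left(-1\right) 37 \left(-4\right)}{178 \left(-165\right)} - -5151 = \frac{\left(-37\right) \left(-4\right)}{-29370} + \left(-864 + 6015\right) = 148 \left(- \frac{1}{29370}\right) + 5151 = - \frac{74}{14685} + 5151 = \frac{75642361}{14685}$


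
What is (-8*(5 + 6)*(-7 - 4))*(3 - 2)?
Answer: 968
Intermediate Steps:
(-8*(5 + 6)*(-7 - 4))*(3 - 2) = -88*(-11)*1 = -8*(-121)*1 = 968*1 = 968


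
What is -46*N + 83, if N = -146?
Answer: 6799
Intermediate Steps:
-46*N + 83 = -46*(-146) + 83 = 6716 + 83 = 6799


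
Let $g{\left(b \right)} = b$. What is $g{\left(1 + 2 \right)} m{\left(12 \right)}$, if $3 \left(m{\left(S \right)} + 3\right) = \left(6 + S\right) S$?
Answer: $207$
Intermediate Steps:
$m{\left(S \right)} = -3 + \frac{S \left(6 + S\right)}{3}$ ($m{\left(S \right)} = -3 + \frac{\left(6 + S\right) S}{3} = -3 + \frac{S \left(6 + S\right)}{3}$)
$g{\left(1 + 2 \right)} m{\left(12 \right)} = \left(1 + 2\right) \left(-3 + 2 \cdot 12 + \frac{12^{2}}{3}\right) = 3 \left(-3 + 24 + \frac{1}{3} \cdot 144\right) = 3 \left(-3 + 24 + 48\right) = 3 \cdot 69 = 207$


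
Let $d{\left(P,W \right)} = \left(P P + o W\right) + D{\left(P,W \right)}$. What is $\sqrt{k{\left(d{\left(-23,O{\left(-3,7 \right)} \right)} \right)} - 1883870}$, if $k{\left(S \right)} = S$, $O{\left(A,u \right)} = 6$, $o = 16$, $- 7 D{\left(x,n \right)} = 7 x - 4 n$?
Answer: $\frac{i \sqrt{92277710}}{7} \approx 1372.3 i$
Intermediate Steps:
$D{\left(x,n \right)} = - x + \frac{4 n}{7}$ ($D{\left(x,n \right)} = - \frac{7 x - 4 n}{7} = - \frac{- 4 n + 7 x}{7} = - x + \frac{4 n}{7}$)
$d{\left(P,W \right)} = P^{2} - P + \frac{116 W}{7}$ ($d{\left(P,W \right)} = \left(P P + 16 W\right) - \left(P - \frac{4 W}{7}\right) = \left(P^{2} + 16 W\right) - \left(P - \frac{4 W}{7}\right) = P^{2} - P + \frac{116 W}{7}$)
$\sqrt{k{\left(d{\left(-23,O{\left(-3,7 \right)} \right)} \right)} - 1883870} = \sqrt{\left(\left(-23\right)^{2} - -23 + \frac{116}{7} \cdot 6\right) - 1883870} = \sqrt{\left(529 + 23 + \frac{696}{7}\right) - 1883870} = \sqrt{\frac{4560}{7} - 1883870} = \sqrt{- \frac{13182530}{7}} = \frac{i \sqrt{92277710}}{7}$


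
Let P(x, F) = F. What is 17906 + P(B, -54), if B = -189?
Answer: 17852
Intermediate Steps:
17906 + P(B, -54) = 17906 - 54 = 17852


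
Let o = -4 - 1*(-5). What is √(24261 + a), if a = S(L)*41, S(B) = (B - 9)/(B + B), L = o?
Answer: √24097 ≈ 155.23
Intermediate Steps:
o = 1 (o = -4 + 5 = 1)
L = 1
S(B) = (-9 + B)/(2*B) (S(B) = (-9 + B)/((2*B)) = (-9 + B)*(1/(2*B)) = (-9 + B)/(2*B))
a = -164 (a = ((½)*(-9 + 1)/1)*41 = ((½)*1*(-8))*41 = -4*41 = -164)
√(24261 + a) = √(24261 - 164) = √24097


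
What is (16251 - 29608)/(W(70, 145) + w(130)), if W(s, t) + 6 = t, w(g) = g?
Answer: -13357/269 ≈ -49.654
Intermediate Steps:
W(s, t) = -6 + t
(16251 - 29608)/(W(70, 145) + w(130)) = (16251 - 29608)/((-6 + 145) + 130) = -13357/(139 + 130) = -13357/269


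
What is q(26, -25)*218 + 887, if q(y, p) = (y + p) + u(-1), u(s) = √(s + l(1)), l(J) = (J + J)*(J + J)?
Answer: 1105 + 218*√3 ≈ 1482.6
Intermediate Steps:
l(J) = 4*J² (l(J) = (2*J)*(2*J) = 4*J²)
u(s) = √(4 + s) (u(s) = √(s + 4*1²) = √(s + 4*1) = √(s + 4) = √(4 + s))
q(y, p) = p + y + √3 (q(y, p) = (y + p) + √(4 - 1) = (p + y) + √3 = p + y + √3)
q(26, -25)*218 + 887 = (-25 + 26 + √3)*218 + 887 = (1 + √3)*218 + 887 = (218 + 218*√3) + 887 = 1105 + 218*√3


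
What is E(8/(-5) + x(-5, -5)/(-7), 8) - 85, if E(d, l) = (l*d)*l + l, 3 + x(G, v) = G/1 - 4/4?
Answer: -3399/35 ≈ -97.114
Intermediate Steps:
x(G, v) = -4 + G (x(G, v) = -3 + (G/1 - 4/4) = -3 + (G*1 - 4*¼) = -3 + (G - 1) = -3 + (-1 + G) = -4 + G)
E(d, l) = l + d*l² (E(d, l) = (d*l)*l + l = d*l² + l = l + d*l²)
E(8/(-5) + x(-5, -5)/(-7), 8) - 85 = 8*(1 + (8/(-5) + (-4 - 5)/(-7))*8) - 85 = 8*(1 + (8*(-⅕) - 9*(-⅐))*8) - 85 = 8*(1 + (-8/5 + 9/7)*8) - 85 = 8*(1 - 11/35*8) - 85 = 8*(1 - 88/35) - 85 = 8*(-53/35) - 85 = -424/35 - 85 = -3399/35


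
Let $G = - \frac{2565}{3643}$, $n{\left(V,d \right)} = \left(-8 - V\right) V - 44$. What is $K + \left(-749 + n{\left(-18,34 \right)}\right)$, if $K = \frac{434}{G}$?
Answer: $- \frac{4076807}{2565} \approx -1589.4$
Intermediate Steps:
$n{\left(V,d \right)} = -44 + V \left(-8 - V\right)$ ($n{\left(V,d \right)} = V \left(-8 - V\right) - 44 = -44 + V \left(-8 - V\right)$)
$G = - \frac{2565}{3643}$ ($G = \left(-2565\right) \frac{1}{3643} = - \frac{2565}{3643} \approx -0.70409$)
$K = - \frac{1581062}{2565}$ ($K = \frac{434}{- \frac{2565}{3643}} = 434 \left(- \frac{3643}{2565}\right) = - \frac{1581062}{2565} \approx -616.4$)
$K + \left(-749 + n{\left(-18,34 \right)}\right) = - \frac{1581062}{2565} - 973 = - \frac{4076807}{2565}$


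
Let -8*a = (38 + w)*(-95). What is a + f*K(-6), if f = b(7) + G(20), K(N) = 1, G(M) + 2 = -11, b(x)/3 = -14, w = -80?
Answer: -2215/4 ≈ -553.75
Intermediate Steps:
b(x) = -42 (b(x) = 3*(-14) = -42)
G(M) = -13 (G(M) = -2 - 11 = -13)
a = -1995/4 (a = -(38 - 80)*(-95)/8 = -(-21)*(-95)/4 = -1/8*3990 = -1995/4 ≈ -498.75)
f = -55 (f = -42 - 13 = -55)
a + f*K(-6) = -1995/4 - 55*1 = -1995/4 - 55 = -2215/4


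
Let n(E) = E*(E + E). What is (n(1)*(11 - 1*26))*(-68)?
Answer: 2040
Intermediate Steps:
n(E) = 2*E² (n(E) = E*(2*E) = 2*E²)
(n(1)*(11 - 1*26))*(-68) = ((2*1²)*(11 - 1*26))*(-68) = ((2*1)*(11 - 26))*(-68) = (2*(-15))*(-68) = -30*(-68) = 2040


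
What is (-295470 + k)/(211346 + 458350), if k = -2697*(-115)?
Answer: 4895/223232 ≈ 0.021928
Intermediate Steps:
k = 310155
(-295470 + k)/(211346 + 458350) = (-295470 + 310155)/(211346 + 458350) = 14685/669696 = 14685*(1/669696) = 4895/223232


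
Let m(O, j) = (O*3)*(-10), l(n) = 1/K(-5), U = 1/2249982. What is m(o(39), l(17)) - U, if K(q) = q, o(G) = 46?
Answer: -3104975161/2249982 ≈ -1380.0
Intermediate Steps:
U = 1/2249982 ≈ 4.4445e-7
l(n) = -⅕ (l(n) = 1/(-5) = 1*(-⅕) = -⅕)
m(O, j) = -30*O (m(O, j) = (3*O)*(-10) = -30*O)
m(o(39), l(17)) - U = -30*46 - 1*1/2249982 = -1380 - 1/2249982 = -3104975161/2249982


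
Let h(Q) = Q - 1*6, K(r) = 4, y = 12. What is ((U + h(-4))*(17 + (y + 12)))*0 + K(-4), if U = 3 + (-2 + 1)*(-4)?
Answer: 4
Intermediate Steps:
U = 7 (U = 3 - 1*(-4) = 3 + 4 = 7)
h(Q) = -6 + Q (h(Q) = Q - 6 = -6 + Q)
((U + h(-4))*(17 + (y + 12)))*0 + K(-4) = ((7 + (-6 - 4))*(17 + (12 + 12)))*0 + 4 = ((7 - 10)*(17 + 24))*0 + 4 = -3*41*0 + 4 = -123*0 + 4 = 0 + 4 = 4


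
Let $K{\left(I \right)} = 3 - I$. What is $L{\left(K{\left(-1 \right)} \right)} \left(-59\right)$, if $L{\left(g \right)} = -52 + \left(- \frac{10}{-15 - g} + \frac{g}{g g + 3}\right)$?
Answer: $\frac{57466}{19} \approx 3024.5$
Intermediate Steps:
$L{\left(g \right)} = -52 - \frac{10}{-15 - g} + \frac{g}{3 + g^{2}}$ ($L{\left(g \right)} = -52 + \left(- \frac{10}{-15 - g} + \frac{g}{g^{2} + 3}\right) = -52 + \left(- \frac{10}{-15 - g} + \frac{g}{3 + g^{2}}\right) = -52 - \frac{10}{-15 - g} + \frac{g}{3 + g^{2}}$)
$L{\left(K{\left(-1 \right)} \right)} \left(-59\right) = \frac{-2310 - 769 \left(3 - -1\right)^{2} - 141 \left(3 - -1\right) - 52 \left(3 - -1\right)^{3}}{45 + \left(3 - -1\right)^{3} + 3 \left(3 - -1\right) + 15 \left(3 - -1\right)^{2}} \left(-59\right) = \frac{-2310 - 769 \left(3 + 1\right)^{2} - 141 \left(3 + 1\right) - 52 \left(3 + 1\right)^{3}}{45 + \left(3 + 1\right)^{3} + 3 \left(3 + 1\right) + 15 \left(3 + 1\right)^{2}} \left(-59\right) = \frac{-2310 - 769 \cdot 4^{2} - 564 - 52 \cdot 4^{3}}{45 + 4^{3} + 3 \cdot 4 + 15 \cdot 4^{2}} \left(-59\right) = \frac{-2310 - 12304 - 564 - 3328}{45 + 64 + 12 + 15 \cdot 16} \left(-59\right) = \frac{-2310 - 12304 - 564 - 3328}{45 + 64 + 12 + 240} \left(-59\right) = \frac{1}{361} \left(-18506\right) \left(-59\right) = \left(- \frac{974}{19}\right) \left(-59\right) = \frac{57466}{19}$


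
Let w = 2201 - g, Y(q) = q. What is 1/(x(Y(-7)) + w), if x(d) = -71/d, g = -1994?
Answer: 7/29436 ≈ 0.00023780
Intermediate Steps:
w = 4195 (w = 2201 - 1*(-1994) = 2201 + 1994 = 4195)
1/(x(Y(-7)) + w) = 1/(-71/(-7) + 4195) = 1/(-71*(-⅐) + 4195) = 1/(71/7 + 4195) = 1/(29436/7) = 7/29436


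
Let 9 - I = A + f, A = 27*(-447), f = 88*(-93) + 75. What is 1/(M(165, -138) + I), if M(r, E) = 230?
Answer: 1/20417 ≈ 4.8979e-5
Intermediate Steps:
f = -8109 (f = -8184 + 75 = -8109)
A = -12069
I = 20187 (I = 9 - (-12069 - 8109) = 9 - 1*(-20178) = 9 + 20178 = 20187)
1/(M(165, -138) + I) = 1/(230 + 20187) = 1/20417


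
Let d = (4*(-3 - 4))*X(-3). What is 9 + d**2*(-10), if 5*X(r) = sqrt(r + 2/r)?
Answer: 17383/15 ≈ 1158.9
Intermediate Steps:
X(r) = sqrt(r + 2/r)/5
d = -28*I*sqrt(33)/15 (d = (4*(-3 - 4))*(sqrt(-3 + 2/(-3))/5) = (4*(-7))*(sqrt(-3 + 2*(-1/3))/5) = -28*sqrt(-3 - 2/3)/5 = -28*sqrt(-11/3)/5 = -28*I*sqrt(33)/3/5 = -28*I*sqrt(33)/15 ≈ -10.723*I)
9 + d**2*(-10) = 9 + (-28*I*sqrt(33)/15)**2*(-10) = 9 - 8624/75*(-10) = 9 + 17248/15 = 17383/15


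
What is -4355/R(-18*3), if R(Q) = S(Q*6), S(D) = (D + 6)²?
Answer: -4355/101124 ≈ -0.043066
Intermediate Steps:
S(D) = (6 + D)²
R(Q) = (6 + 6*Q)² (R(Q) = (6 + Q*6)² = (6 + 6*Q)²)
-4355/R(-18*3) = -4355*1/(36*(1 - 18*3)²) = -4355*1/(36*(1 - 54)²) = -4355/(36*(-53)²) = -4355/(36*2809) = -4355/101124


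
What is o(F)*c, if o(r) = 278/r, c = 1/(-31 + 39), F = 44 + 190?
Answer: 139/936 ≈ 0.14850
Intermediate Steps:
F = 234
c = ⅛ (c = 1/8 = ⅛ ≈ 0.12500)
o(F)*c = (278/234)*(⅛) = (278*(1/234))*(⅛) = (139/117)*(⅛) = 139/936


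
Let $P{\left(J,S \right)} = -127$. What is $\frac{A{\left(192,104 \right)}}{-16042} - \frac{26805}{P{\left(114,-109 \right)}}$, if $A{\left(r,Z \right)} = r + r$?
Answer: $\frac{214978521}{1018667} \approx 211.04$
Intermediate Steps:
$A{\left(r,Z \right)} = 2 r$
$\frac{A{\left(192,104 \right)}}{-16042} - \frac{26805}{P{\left(114,-109 \right)}} = \frac{2 \cdot 192}{-16042} - \frac{26805}{-127} = 384 \left(- \frac{1}{16042}\right) - - \frac{26805}{127} = - \frac{192}{8021} + \frac{26805}{127} = \frac{214978521}{1018667}$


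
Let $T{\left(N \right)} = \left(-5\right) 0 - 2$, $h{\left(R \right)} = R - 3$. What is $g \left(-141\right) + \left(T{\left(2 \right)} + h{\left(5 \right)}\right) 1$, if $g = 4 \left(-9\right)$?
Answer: $5076$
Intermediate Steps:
$h{\left(R \right)} = -3 + R$
$T{\left(N \right)} = -2$ ($T{\left(N \right)} = 0 - 2 = -2$)
$g = -36$
$g \left(-141\right) + \left(T{\left(2 \right)} + h{\left(5 \right)}\right) 1 = \left(-36\right) \left(-141\right) + \left(-2 + \left(-3 + 5\right)\right) 1 = 5076 + \left(-2 + 2\right) 1 = 5076 + 0 \cdot 1 = 5076 + 0 = 5076$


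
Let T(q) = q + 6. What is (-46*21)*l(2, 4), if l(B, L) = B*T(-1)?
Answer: -9660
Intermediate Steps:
T(q) = 6 + q
l(B, L) = 5*B (l(B, L) = B*(6 - 1) = B*5 = 5*B)
(-46*21)*l(2, 4) = (-46*21)*(5*2) = -966*10 = -9660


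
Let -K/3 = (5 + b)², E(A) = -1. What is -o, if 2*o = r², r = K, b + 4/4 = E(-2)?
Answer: -729/2 ≈ -364.50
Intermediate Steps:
b = -2 (b = -1 - 1 = -2)
K = -27 (K = -3*(5 - 2)² = -3*3² = -3*9 = -27)
r = -27
o = 729/2 (o = (½)*(-27)² = (½)*729 = 729/2 ≈ 364.50)
-o = -1*729/2 = -729/2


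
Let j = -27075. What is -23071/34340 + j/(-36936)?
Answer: 340373/5563080 ≈ 0.061184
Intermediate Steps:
-23071/34340 + j/(-36936) = -23071/34340 - 27075/(-36936) = -23071*1/34340 - 27075*(-1/36936) = -23071/34340 + 475/648 = 340373/5563080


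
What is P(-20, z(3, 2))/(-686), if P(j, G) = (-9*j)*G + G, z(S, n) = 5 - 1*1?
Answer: -362/343 ≈ -1.0554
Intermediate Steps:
z(S, n) = 4 (z(S, n) = 5 - 1 = 4)
P(j, G) = G - 9*G*j (P(j, G) = -9*G*j + G = G - 9*G*j)
P(-20, z(3, 2))/(-686) = (4*(1 - 9*(-20)))/(-686) = (4*(1 + 180))*(-1/686) = (4*181)*(-1/686) = 724*(-1/686) = -362/343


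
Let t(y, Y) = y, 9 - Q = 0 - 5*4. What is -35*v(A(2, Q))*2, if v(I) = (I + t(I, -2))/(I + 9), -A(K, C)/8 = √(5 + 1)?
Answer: -17920/101 - 3360*√6/101 ≈ -258.91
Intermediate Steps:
Q = 29 (Q = 9 - (0 - 5*4) = 9 - (0 - 1*20) = 9 - (0 - 20) = 9 - 1*(-20) = 9 + 20 = 29)
A(K, C) = -8*√6 (A(K, C) = -8*√(5 + 1) = -8*√6)
v(I) = 2*I/(9 + I) (v(I) = (I + I)/(I + 9) = (2*I)/(9 + I) = 2*I/(9 + I))
-35*v(A(2, Q))*2 = -70*(-8*√6)/(9 - 8*√6)*2 = -(-560)*√6/(9 - 8*√6)*2 = (560*√6/(9 - 8*√6))*2 = 1120*√6/(9 - 8*√6)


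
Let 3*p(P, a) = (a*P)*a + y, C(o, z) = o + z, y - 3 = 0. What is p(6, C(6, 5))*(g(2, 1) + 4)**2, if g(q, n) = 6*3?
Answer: 117612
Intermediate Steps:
y = 3 (y = 3 + 0 = 3)
p(P, a) = 1 + P*a**2/3 (p(P, a) = ((a*P)*a + 3)/3 = ((P*a)*a + 3)/3 = (P*a**2 + 3)/3 = (3 + P*a**2)/3 = 1 + P*a**2/3)
g(q, n) = 18
p(6, C(6, 5))*(g(2, 1) + 4)**2 = (1 + (1/3)*6*(6 + 5)**2)*(18 + 4)**2 = (1 + (1/3)*6*11**2)*22**2 = (1 + (1/3)*6*121)*484 = (1 + 242)*484 = 243*484 = 117612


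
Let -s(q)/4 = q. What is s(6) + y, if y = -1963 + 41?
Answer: -1946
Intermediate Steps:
s(q) = -4*q
y = -1922
s(6) + y = -4*6 - 1922 = -24 - 1922 = -1946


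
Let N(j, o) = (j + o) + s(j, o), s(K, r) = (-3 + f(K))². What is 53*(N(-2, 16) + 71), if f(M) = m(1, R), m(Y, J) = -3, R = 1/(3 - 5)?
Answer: 6413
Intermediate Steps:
R = -½ (R = 1/(-2) = -½ ≈ -0.50000)
f(M) = -3
s(K, r) = 36 (s(K, r) = (-3 - 3)² = (-6)² = 36)
N(j, o) = 36 + j + o (N(j, o) = (j + o) + 36 = 36 + j + o)
53*(N(-2, 16) + 71) = 53*((36 - 2 + 16) + 71) = 53*(50 + 71) = 53*121 = 6413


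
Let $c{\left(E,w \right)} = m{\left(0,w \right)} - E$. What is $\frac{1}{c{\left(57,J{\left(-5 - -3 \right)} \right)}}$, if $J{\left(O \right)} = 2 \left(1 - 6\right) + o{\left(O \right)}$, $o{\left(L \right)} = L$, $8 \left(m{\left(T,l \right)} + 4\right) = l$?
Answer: $- \frac{2}{125} \approx -0.016$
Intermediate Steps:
$m{\left(T,l \right)} = -4 + \frac{l}{8}$
$J{\left(O \right)} = -10 + O$ ($J{\left(O \right)} = 2 \left(1 - 6\right) + O = 2 \left(-5\right) + O = -10 + O$)
$c{\left(E,w \right)} = -4 - E + \frac{w}{8}$ ($c{\left(E,w \right)} = \left(-4 + \frac{w}{8}\right) - E = -4 - E + \frac{w}{8}$)
$\frac{1}{c{\left(57,J{\left(-5 - -3 \right)} \right)}} = \frac{1}{-4 - 57 + \frac{-10 - 2}{8}} = \frac{1}{-4 - 57 + \frac{1}{8} \left(-12\right)} = \frac{1}{-4 - 57 - \frac{3}{2}} = \frac{1}{- \frac{125}{2}} = - \frac{2}{125}$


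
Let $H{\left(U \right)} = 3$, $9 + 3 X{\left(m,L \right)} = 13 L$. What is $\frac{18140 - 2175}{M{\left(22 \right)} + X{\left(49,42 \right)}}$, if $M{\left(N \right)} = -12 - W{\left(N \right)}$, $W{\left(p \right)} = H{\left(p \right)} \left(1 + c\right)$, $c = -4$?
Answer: $\frac{15965}{176} \approx 90.71$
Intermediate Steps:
$X{\left(m,L \right)} = -3 + \frac{13 L}{3}$
$W{\left(p \right)} = -9$ ($W{\left(p \right)} = 3 \left(1 - 4\right) = 3 \left(-3\right) = -9$)
$M{\left(N \right)} = -3$ ($M{\left(N \right)} = -12 - -9 = -12 + 9 = -3$)
$\frac{18140 - 2175}{M{\left(22 \right)} + X{\left(49,42 \right)}} = \frac{18140 - 2175}{-3 + \left(-3 + \frac{13}{3} \cdot 42\right)} = \frac{15965}{-3 + \left(-3 + 182\right)} = \frac{15965}{-3 + 179} = \frac{15965}{176}$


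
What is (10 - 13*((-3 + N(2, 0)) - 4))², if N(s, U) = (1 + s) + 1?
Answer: 2401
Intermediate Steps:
N(s, U) = 2 + s
(10 - 13*((-3 + N(2, 0)) - 4))² = (10 - 13*((-3 + (2 + 2)) - 4))² = (10 - 13*((-3 + 4) - 4))² = (10 - 13*(1 - 4))² = (10 - 13*(-3))² = (10 + 39)² = 49² = 2401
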